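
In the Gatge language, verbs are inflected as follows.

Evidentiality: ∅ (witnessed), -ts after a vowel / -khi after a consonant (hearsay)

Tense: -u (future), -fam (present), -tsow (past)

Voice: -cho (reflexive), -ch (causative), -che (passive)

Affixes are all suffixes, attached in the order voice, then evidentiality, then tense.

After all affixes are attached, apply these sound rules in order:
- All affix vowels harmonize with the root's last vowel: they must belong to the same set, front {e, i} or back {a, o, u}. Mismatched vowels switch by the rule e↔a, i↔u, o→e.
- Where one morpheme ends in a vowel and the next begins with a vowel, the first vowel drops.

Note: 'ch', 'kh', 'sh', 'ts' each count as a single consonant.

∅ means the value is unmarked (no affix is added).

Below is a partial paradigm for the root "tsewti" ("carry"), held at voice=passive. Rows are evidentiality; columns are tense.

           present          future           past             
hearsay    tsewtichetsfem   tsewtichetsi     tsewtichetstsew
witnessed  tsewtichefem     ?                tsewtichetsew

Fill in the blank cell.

Attach voice passive -che → tsewtiche.
evidentiality = witnessed: zero marking, form stays tsewtiche.
Attach tense future -u → tsewticheu.
Apply vowel harmony: tsewticheu → tsewtichei.
Apply vowel deletion: tsewtichei → tsewtichi.

tsewtichi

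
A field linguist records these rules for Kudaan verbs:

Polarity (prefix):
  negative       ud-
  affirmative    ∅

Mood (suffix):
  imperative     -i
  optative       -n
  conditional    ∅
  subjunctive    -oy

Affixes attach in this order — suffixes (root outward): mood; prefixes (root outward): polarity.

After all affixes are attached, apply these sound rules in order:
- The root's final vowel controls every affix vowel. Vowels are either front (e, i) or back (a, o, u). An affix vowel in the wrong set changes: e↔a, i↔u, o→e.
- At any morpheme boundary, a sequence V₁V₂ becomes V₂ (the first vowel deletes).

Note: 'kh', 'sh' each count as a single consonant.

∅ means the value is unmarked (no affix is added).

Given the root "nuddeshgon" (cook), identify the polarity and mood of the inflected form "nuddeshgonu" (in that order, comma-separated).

affirmative, imperative

Segment: nuddeshgon-i.
polarity: ∅ → affirmative.
mood: -i → imperative.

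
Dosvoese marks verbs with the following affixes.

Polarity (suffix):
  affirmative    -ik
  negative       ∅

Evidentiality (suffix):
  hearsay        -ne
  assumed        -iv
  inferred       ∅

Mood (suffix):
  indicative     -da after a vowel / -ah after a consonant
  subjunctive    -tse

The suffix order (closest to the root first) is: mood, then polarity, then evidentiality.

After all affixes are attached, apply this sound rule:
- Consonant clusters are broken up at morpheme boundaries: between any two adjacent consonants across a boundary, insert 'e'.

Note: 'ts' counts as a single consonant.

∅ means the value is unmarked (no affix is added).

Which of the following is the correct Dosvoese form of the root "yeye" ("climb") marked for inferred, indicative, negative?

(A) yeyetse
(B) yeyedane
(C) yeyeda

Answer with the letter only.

C

Attach mood indicative -da (after vowel 'e') → yeyeda.
polarity = negative: zero marking, form stays yeyeda.
evidentiality = inferred: zero marking, form stays yeyeda.
Epenthesis: no change.
So the correct form is yeyeda, option (C).
(A) yeyetse is wrong: it uses subjunctive instead of indicative for mood.
(B) yeyedane is wrong: it uses hearsay instead of inferred for evidentiality.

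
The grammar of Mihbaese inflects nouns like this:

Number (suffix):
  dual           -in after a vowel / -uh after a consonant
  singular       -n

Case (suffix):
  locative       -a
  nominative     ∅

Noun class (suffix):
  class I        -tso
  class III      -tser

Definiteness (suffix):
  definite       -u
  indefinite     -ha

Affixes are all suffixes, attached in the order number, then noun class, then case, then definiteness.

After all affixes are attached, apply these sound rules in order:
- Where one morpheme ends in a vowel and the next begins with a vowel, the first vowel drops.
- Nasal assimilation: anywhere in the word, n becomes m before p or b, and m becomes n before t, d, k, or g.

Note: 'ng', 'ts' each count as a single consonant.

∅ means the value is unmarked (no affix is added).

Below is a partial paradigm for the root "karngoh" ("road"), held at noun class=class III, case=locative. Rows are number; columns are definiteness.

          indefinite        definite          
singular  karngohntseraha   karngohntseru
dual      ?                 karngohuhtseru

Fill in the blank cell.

Attach number dual -uh (after consonant 'h') → karngohuh.
Attach noun class class III -tser → karngohuhtser.
Attach case locative -a → karngohuhtsera.
Attach definiteness indefinite -ha → karngohuhtseraha.
Vowel deletion: no change.
Nasal assimilation: no change.

karngohuhtseraha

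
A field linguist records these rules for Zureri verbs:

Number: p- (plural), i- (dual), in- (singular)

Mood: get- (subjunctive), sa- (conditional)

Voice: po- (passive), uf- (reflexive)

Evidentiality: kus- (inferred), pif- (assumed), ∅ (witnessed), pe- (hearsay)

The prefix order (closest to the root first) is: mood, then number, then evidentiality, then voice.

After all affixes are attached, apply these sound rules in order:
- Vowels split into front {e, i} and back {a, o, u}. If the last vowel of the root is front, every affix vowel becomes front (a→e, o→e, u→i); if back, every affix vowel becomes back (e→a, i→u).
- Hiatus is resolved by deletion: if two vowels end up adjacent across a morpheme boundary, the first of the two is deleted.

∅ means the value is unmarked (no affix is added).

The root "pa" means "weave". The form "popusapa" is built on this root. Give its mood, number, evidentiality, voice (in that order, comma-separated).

Segment: po-pe-i-sa-pa.
mood: sa- → conditional.
number: i- → dual.
evidentiality: pe- → hearsay.
voice: po- → passive.

conditional, dual, hearsay, passive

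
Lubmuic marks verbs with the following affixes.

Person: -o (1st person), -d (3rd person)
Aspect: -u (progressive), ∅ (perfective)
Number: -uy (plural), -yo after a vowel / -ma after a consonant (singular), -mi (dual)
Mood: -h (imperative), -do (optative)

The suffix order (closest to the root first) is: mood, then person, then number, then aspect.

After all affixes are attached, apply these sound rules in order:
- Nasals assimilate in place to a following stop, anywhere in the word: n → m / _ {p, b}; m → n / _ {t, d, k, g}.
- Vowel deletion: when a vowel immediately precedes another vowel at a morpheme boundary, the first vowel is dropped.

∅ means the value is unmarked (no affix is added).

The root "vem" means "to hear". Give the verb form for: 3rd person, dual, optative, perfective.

Attach mood optative -do → vemdo.
Attach person 3rd person -d → vemdod.
Attach number dual -mi → vemdodmi.
aspect = perfective: zero marking, form stays vemdodmi.
Apply nasal assimilation: vemdodmi → vendodmi.
Vowel deletion: no change.

vendodmi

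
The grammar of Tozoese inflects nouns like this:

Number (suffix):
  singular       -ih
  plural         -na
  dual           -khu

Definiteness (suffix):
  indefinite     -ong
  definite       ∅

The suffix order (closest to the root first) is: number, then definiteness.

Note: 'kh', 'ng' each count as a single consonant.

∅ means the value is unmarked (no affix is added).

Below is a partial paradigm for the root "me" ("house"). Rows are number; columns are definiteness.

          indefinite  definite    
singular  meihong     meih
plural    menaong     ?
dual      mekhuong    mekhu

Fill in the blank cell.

mena

Attach number plural -na → mena.
definiteness = definite: zero marking, form stays mena.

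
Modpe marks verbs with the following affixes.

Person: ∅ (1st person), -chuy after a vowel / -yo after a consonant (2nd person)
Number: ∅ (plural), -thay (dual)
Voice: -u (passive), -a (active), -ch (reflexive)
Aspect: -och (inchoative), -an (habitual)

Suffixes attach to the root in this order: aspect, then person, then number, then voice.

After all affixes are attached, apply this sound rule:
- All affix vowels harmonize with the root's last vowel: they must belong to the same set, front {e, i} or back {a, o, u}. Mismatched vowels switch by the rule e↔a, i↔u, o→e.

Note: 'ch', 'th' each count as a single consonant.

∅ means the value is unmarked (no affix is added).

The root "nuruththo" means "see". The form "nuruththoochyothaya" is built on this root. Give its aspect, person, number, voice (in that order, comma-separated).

Segment: nuruththo-och-yo-thay-a.
aspect: -och → inchoative.
person: -chuy/yo → 2nd person.
number: -thay → dual.
voice: -a → active.

inchoative, 2nd person, dual, active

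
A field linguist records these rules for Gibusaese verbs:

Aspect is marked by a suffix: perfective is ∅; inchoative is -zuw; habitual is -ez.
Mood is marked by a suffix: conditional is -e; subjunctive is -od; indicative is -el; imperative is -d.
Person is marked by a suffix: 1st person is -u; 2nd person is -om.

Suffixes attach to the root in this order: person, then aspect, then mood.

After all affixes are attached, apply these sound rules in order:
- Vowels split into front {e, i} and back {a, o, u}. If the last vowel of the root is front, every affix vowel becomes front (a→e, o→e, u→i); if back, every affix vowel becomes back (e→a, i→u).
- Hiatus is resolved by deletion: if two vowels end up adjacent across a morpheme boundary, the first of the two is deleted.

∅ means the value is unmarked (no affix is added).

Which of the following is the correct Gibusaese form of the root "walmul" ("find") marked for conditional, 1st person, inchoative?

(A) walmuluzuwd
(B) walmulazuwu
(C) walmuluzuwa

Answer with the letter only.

C

Attach person 1st person -u → walmulu.
Attach aspect inchoative -zuw → walmuluzuw.
Attach mood conditional -e → walmuluzuwe.
Apply vowel harmony: walmuluzuwe → walmuluzuwa.
Vowel deletion: no change.
So the correct form is walmuluzuwa, option (C).
(A) walmuluzuwd is wrong: it uses imperative instead of conditional for mood.
(B) walmulazuwu is wrong: it has the affixes in the wrong order.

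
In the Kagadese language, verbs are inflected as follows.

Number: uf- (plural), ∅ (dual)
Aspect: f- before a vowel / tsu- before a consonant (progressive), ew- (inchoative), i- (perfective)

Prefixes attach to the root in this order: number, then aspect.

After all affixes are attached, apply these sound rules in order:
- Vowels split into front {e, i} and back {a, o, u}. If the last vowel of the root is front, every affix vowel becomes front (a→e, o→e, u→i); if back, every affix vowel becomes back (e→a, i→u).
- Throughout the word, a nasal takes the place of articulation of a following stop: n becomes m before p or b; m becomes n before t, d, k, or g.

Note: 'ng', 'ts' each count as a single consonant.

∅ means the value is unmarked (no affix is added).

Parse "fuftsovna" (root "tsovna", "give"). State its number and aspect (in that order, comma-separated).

plural, progressive

Segment: f-uf-tsovna.
number: uf- → plural.
aspect: f/tsu- → progressive.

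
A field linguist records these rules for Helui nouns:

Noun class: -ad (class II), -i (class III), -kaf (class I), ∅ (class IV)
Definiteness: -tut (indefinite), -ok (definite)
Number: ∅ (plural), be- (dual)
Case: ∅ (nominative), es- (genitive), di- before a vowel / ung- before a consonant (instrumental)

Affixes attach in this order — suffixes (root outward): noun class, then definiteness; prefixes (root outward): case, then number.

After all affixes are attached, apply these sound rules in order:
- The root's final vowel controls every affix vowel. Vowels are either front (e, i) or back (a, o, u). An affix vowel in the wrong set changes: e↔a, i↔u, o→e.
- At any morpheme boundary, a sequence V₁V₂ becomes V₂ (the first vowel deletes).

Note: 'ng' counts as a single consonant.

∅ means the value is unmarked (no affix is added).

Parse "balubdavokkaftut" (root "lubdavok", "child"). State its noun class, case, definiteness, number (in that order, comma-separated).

Segment: be-lubdavok-kaf-tut.
noun class: -kaf → class I.
case: ∅ → nominative.
definiteness: -tut → indefinite.
number: be- → dual.

class I, nominative, indefinite, dual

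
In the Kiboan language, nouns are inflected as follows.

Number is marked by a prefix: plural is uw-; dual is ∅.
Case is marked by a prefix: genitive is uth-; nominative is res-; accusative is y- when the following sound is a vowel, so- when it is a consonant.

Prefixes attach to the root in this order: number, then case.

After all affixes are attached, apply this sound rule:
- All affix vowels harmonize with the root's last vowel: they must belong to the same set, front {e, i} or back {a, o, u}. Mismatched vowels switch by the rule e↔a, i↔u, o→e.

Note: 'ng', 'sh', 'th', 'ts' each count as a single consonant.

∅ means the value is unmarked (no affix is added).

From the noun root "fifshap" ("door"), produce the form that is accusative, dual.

number = dual: zero marking, form stays fifshap.
Attach case accusative so- (before consonant 'f') → sofifshap.
Vowel harmony: no change.

sofifshap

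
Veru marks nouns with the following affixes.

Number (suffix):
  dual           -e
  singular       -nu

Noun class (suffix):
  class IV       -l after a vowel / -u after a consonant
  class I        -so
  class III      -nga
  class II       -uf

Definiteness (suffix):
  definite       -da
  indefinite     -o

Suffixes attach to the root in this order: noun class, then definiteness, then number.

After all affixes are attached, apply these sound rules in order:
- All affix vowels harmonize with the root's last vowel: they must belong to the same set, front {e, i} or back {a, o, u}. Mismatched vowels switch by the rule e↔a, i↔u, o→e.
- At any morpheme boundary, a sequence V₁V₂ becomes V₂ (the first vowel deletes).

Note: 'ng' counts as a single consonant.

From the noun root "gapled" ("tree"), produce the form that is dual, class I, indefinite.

Attach noun class class I -so → gapledso.
Attach definiteness indefinite -o → gapledsoo.
Attach number dual -e → gapledsooe.
Apply vowel harmony: gapledsooe → gapledseee.
Apply vowel deletion: gapledseee → gapledse.

gapledse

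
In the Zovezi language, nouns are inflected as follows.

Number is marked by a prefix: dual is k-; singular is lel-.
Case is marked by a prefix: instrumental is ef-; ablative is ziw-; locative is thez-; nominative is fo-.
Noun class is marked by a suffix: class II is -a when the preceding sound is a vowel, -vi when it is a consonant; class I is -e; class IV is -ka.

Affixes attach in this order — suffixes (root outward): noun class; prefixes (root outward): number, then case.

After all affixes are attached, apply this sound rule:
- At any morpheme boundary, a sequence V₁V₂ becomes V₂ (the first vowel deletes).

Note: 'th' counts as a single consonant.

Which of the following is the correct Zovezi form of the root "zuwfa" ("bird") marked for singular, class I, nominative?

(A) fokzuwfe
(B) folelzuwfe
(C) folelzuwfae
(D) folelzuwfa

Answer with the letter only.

Attach number singular lel- → lelzuwfa.
Attach noun class class I -e → lelzuwfae.
Attach case nominative fo- → folelzuwfae.
Apply vowel deletion: folelzuwfae → folelzuwfe.
So the correct form is folelzuwfe, option (B).
(D) folelzuwfa is wrong: it uses class II instead of class I for noun class.
(C) folelzuwfae is wrong: it fails to apply the sound rule(s).
(A) fokzuwfe is wrong: it uses dual instead of singular for number.

B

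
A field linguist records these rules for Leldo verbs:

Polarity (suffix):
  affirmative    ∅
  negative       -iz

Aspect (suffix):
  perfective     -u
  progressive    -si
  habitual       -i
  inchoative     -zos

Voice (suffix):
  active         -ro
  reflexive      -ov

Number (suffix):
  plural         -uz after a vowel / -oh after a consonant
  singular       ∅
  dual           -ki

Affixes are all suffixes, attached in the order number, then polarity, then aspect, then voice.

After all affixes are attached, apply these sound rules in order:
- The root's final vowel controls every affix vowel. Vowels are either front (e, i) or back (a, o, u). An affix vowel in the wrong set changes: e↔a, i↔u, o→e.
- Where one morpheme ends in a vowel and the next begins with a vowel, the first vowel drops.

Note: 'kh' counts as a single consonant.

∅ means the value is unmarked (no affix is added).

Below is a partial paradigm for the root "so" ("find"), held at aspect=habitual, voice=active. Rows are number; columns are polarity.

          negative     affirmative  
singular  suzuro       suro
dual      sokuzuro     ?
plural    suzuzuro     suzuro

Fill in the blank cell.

sokuro

Attach number dual -ki → soki.
polarity = affirmative: zero marking, form stays soki.
Attach aspect habitual -i → sokii.
Attach voice active -ro → sokiiro.
Apply vowel harmony: sokiiro → sokuuro.
Apply vowel deletion: sokuuro → sokuro.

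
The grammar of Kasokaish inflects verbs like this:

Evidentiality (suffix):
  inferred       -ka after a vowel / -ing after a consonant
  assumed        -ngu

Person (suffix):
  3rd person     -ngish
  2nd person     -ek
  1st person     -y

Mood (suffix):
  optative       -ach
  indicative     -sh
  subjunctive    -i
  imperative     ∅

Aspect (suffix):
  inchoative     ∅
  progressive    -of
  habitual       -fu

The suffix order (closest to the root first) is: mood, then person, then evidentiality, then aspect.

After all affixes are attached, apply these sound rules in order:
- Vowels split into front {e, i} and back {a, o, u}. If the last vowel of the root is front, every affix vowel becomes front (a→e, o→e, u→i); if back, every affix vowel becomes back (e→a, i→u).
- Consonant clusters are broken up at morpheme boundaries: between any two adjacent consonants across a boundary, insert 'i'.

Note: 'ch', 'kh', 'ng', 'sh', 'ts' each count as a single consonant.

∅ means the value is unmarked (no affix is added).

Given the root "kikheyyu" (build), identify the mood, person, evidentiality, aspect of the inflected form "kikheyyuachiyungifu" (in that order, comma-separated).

Segment: kikheyyu-ach-y-ing-fu.
mood: -ach → optative.
person: -y → 1st person.
evidentiality: -ka/ing → inferred.
aspect: -fu → habitual.

optative, 1st person, inferred, habitual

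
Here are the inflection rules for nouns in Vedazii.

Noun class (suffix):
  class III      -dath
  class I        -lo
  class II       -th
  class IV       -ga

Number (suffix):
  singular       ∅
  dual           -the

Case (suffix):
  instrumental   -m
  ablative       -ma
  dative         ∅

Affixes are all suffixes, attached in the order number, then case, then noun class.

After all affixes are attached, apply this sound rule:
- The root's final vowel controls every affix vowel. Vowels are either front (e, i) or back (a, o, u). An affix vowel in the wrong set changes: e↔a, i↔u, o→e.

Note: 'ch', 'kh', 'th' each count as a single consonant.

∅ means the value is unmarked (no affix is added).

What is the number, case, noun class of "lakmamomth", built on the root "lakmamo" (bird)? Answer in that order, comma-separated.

Segment: lakmamo-m-th.
number: ∅ → singular.
case: -m → instrumental.
noun class: -th → class II.

singular, instrumental, class II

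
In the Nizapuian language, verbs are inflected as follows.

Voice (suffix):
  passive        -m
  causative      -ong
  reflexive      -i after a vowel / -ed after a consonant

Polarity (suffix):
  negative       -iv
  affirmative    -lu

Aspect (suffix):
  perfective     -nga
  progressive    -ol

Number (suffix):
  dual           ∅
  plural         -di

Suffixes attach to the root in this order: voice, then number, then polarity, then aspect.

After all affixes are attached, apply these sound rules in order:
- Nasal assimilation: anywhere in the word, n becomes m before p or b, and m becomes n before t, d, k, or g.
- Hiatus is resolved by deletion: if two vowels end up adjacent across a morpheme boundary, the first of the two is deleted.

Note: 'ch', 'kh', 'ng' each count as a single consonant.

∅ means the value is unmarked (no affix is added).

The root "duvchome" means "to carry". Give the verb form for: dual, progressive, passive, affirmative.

duvchomemlol

Attach voice passive -m → duvchomem.
number = dual: zero marking, form stays duvchomem.
Attach polarity affirmative -lu → duvchomemlu.
Attach aspect progressive -ol → duvchomemluol.
Nasal assimilation: no change.
Apply vowel deletion: duvchomemluol → duvchomemlol.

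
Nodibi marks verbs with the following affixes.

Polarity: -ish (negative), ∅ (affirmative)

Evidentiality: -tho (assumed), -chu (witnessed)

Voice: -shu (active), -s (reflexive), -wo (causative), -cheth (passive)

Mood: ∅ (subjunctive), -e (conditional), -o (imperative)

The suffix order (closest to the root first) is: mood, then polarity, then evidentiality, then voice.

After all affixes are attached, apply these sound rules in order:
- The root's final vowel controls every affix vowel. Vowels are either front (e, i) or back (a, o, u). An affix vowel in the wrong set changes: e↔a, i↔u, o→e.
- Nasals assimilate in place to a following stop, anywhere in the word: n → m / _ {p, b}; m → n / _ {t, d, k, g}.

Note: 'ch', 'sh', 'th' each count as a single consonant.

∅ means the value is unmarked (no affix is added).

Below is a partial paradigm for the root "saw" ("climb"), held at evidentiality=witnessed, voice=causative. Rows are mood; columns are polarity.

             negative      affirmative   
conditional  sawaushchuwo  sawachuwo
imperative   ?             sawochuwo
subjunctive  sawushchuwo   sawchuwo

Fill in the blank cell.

Attach mood imperative -o → sawo.
Attach polarity negative -ish → sawoish.
Attach evidentiality witnessed -chu → sawoishchu.
Attach voice causative -wo → sawoishchuwo.
Apply vowel harmony: sawoishchuwo → sawoushchuwo.
Nasal assimilation: no change.

sawoushchuwo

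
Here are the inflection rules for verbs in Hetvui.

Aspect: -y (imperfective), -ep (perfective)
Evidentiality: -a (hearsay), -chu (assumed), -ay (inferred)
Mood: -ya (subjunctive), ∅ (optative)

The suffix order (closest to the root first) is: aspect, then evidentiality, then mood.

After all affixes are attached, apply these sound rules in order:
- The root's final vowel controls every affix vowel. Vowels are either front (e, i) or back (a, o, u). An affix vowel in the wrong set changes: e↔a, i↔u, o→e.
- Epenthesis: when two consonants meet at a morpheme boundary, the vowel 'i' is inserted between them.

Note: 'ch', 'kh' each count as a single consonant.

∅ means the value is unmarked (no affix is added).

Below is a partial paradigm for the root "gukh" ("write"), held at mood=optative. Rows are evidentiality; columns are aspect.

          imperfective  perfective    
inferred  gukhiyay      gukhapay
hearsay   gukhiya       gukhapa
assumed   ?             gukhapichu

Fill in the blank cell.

Attach aspect imperfective -y → gukhy.
Attach evidentiality assumed -chu → gukhychu.
mood = optative: zero marking, form stays gukhychu.
Vowel harmony: no change.
Apply epenthesis: gukhychu → gukhiyichu.

gukhiyichu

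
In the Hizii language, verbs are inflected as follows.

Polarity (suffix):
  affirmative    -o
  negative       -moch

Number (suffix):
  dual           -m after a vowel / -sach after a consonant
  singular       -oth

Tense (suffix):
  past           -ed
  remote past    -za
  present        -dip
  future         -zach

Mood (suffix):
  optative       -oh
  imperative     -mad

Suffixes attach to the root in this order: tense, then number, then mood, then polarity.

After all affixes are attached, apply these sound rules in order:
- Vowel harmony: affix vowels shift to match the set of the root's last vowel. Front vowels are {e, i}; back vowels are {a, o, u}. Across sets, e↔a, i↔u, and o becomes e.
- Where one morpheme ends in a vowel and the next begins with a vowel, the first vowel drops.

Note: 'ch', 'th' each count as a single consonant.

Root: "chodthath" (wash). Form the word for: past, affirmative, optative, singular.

Attach tense past -ed → chodthathed.
Attach number singular -oth → chodthathedoth.
Attach mood optative -oh → chodthathedothoh.
Attach polarity affirmative -o → chodthathedothoho.
Apply vowel harmony: chodthathedothoho → chodthathadothoho.
Vowel deletion: no change.

chodthathadothoho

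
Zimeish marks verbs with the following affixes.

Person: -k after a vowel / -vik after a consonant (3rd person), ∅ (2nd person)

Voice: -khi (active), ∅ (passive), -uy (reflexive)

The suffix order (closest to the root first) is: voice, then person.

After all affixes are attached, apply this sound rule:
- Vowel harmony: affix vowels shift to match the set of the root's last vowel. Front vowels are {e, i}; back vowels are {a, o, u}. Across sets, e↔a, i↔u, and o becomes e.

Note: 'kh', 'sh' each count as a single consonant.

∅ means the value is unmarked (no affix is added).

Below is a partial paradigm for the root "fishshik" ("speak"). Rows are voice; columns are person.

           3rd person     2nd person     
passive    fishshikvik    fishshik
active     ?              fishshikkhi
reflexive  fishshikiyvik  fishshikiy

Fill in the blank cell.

fishshikkhik

Attach voice active -khi → fishshikkhi.
Attach person 3rd person -k (after vowel 'i') → fishshikkhik.
Vowel harmony: no change.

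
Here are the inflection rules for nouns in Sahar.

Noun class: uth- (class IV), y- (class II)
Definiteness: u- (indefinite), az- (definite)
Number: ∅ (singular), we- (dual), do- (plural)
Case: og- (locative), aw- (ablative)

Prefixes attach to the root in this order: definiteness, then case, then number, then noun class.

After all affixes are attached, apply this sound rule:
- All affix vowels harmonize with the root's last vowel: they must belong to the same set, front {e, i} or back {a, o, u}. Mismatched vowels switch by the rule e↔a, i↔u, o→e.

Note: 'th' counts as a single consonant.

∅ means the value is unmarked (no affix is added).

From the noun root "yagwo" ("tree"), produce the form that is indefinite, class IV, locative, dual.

Attach definiteness indefinite u- → uyagwo.
Attach case locative og- → oguyagwo.
Attach number dual we- → weoguyagwo.
Attach noun class class IV uth- → uthweoguyagwo.
Apply vowel harmony: uthweoguyagwo → uthwaoguyagwo.

uthwaoguyagwo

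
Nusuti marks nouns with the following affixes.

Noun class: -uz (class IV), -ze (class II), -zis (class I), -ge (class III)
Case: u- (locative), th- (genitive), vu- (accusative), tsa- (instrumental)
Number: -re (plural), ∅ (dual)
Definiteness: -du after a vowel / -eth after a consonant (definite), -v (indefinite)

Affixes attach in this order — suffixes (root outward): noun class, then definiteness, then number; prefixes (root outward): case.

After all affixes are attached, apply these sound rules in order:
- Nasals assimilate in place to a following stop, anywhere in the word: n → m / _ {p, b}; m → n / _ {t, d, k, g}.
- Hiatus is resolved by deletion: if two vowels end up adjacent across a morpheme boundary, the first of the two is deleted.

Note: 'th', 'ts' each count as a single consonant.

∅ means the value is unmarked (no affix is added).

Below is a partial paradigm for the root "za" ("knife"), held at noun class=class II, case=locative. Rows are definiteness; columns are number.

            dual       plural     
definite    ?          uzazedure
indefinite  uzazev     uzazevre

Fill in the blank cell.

uzazedu

Attach noun class class II -ze → zaze.
Attach case locative u- → uzaze.
Attach definiteness definite -du (after vowel 'e') → uzazedu.
number = dual: zero marking, form stays uzazedu.
Nasal assimilation: no change.
Vowel deletion: no change.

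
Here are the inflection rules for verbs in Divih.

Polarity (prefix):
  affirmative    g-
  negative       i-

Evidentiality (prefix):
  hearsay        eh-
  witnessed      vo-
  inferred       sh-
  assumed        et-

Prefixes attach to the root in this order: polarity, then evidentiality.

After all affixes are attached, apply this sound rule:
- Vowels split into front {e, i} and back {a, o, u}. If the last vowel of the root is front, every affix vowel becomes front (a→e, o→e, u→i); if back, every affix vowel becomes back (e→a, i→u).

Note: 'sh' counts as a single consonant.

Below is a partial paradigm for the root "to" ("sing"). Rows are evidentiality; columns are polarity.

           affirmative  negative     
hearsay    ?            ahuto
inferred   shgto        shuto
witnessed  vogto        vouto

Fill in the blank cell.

ahgto

Attach polarity affirmative g- → gto.
Attach evidentiality hearsay eh- → ehgto.
Apply vowel harmony: ehgto → ahgto.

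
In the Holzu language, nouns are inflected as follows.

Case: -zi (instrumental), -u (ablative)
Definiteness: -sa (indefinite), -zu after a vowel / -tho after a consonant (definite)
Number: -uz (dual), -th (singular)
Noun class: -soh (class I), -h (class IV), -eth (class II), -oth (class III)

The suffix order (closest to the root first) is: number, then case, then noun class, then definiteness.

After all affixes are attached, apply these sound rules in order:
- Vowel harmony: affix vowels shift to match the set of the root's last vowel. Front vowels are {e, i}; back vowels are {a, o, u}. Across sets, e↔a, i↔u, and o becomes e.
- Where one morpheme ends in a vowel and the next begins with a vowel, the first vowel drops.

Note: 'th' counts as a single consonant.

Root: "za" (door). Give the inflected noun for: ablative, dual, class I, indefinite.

Attach number dual -uz → zauz.
Attach case ablative -u → zauzu.
Attach noun class class I -soh → zauzusoh.
Attach definiteness indefinite -sa → zauzusohsa.
Vowel harmony: no change.
Apply vowel deletion: zauzusohsa → zuzusohsa.

zuzusohsa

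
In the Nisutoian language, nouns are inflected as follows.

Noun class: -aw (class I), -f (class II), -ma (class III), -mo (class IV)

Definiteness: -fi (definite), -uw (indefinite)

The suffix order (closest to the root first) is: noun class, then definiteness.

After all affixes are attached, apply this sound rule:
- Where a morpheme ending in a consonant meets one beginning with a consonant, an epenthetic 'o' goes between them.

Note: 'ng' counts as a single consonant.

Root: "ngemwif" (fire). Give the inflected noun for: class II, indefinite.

Attach noun class class II -f → ngemwiff.
Attach definiteness indefinite -uw → ngemwiffuw.
Apply epenthesis: ngemwiffuw → ngemwifofuw.

ngemwifofuw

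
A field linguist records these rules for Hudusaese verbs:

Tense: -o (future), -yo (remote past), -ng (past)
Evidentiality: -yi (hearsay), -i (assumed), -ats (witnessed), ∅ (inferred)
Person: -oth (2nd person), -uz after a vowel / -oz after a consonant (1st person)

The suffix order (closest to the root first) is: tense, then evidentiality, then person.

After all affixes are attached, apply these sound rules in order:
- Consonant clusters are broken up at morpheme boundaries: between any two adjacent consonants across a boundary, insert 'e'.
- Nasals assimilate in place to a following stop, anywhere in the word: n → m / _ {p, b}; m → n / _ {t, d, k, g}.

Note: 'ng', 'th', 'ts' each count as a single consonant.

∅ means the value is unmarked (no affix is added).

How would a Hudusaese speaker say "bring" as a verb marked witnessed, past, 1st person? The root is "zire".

Attach tense past -ng → zireng.
Attach evidentiality witnessed -ats → zirengats.
Attach person 1st person -oz (after consonant 'ts') → zirengatsoz.
Epenthesis: no change.
Nasal assimilation: no change.

zirengatsoz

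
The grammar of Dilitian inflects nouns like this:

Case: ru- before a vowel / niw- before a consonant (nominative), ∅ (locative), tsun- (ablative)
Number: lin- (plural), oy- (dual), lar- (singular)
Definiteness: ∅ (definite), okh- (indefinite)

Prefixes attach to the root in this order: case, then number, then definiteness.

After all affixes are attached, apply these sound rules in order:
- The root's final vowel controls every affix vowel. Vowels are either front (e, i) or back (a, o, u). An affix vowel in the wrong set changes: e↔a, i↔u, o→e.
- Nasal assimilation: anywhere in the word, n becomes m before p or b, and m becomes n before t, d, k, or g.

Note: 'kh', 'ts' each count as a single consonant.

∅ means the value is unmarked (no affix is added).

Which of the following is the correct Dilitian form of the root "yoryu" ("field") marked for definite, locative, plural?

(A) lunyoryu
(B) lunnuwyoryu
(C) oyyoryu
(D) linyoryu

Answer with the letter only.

case = locative: zero marking, form stays yoryu.
Attach number plural lin- → linyoryu.
definiteness = definite: zero marking, form stays linyoryu.
Apply vowel harmony: linyoryu → lunyoryu.
Nasal assimilation: no change.
So the correct form is lunyoryu, option (A).
(B) lunnuwyoryu is wrong: it uses nominative instead of locative for case.
(C) oyyoryu is wrong: it uses dual instead of plural for number.
(D) linyoryu is wrong: it fails to apply the sound rule(s).

A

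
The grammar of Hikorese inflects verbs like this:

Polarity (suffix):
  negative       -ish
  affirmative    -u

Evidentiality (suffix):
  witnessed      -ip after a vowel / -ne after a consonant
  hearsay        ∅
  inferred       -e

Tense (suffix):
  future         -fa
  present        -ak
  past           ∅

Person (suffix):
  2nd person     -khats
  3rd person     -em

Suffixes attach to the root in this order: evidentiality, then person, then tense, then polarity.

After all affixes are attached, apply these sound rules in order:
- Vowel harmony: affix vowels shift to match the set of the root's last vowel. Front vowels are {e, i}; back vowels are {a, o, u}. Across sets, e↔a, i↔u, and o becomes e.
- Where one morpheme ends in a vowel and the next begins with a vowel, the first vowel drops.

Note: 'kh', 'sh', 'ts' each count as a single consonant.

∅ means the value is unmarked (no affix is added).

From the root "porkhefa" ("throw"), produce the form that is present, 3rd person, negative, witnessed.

porkhefupamakush

Attach evidentiality witnessed -ip (after vowel 'a') → porkhefaip.
Attach person 3rd person -em → porkhefaipem.
Attach tense present -ak → porkhefaipemak.
Attach polarity negative -ish → porkhefaipemakish.
Apply vowel harmony: porkhefaipemakish → porkhefaupamakush.
Apply vowel deletion: porkhefaupamakush → porkhefupamakush.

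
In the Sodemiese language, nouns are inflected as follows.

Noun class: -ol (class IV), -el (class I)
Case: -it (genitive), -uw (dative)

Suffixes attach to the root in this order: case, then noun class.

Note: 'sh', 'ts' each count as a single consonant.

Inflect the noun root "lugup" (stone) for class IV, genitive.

lugupitol

Attach case genitive -it → lugupit.
Attach noun class class IV -ol → lugupitol.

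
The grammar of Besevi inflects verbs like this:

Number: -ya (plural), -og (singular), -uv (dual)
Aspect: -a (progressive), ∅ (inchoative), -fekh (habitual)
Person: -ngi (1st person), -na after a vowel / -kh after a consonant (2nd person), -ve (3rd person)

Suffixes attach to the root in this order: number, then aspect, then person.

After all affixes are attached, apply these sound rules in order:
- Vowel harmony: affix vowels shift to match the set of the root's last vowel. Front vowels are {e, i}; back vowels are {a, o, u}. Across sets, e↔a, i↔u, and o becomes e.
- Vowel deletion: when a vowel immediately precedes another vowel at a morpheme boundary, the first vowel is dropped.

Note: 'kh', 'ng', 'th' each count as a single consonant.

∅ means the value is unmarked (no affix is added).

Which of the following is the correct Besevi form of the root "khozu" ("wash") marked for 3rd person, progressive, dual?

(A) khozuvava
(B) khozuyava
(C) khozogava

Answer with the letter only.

A

Attach number dual -uv → khozuuv.
Attach aspect progressive -a → khozuuva.
Attach person 3rd person -ve → khozuuvave.
Apply vowel harmony: khozuuvave → khozuuvava.
Apply vowel deletion: khozuuvava → khozuvava.
So the correct form is khozuvava, option (A).
(C) khozogava is wrong: it uses singular instead of dual for number.
(B) khozuyava is wrong: it uses plural instead of dual for number.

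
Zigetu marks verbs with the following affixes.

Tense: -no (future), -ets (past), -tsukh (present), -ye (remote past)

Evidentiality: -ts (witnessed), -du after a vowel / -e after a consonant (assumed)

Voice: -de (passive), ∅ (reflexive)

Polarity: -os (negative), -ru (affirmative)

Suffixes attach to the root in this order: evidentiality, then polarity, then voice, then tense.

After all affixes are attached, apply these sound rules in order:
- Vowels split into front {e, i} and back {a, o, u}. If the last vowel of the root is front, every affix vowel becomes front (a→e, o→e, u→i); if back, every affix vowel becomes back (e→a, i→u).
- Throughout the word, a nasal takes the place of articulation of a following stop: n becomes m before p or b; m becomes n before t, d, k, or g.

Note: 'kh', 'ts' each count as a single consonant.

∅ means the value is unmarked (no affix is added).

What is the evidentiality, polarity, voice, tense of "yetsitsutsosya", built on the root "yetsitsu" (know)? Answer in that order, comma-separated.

Segment: yetsitsu-ts-os-ye.
evidentiality: -ts → witnessed.
polarity: -os → negative.
voice: ∅ → reflexive.
tense: -ye → remote past.

witnessed, negative, reflexive, remote past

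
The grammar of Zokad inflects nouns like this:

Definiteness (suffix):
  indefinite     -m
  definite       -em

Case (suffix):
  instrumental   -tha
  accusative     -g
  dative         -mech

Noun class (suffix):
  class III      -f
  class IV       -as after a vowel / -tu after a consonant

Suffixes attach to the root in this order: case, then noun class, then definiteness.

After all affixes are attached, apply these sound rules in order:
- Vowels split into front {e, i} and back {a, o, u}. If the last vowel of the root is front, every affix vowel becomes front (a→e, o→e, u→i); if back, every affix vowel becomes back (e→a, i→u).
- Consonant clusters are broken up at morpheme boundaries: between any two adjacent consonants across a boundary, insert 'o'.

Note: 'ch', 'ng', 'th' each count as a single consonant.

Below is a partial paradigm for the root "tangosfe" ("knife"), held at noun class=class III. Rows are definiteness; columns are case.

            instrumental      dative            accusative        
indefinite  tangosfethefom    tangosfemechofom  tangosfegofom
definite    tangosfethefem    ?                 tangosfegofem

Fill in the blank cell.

tangosfemechofem

Attach case dative -mech → tangosfemech.
Attach noun class class III -f → tangosfemechf.
Attach definiteness definite -em → tangosfemechfem.
Vowel harmony: no change.
Apply epenthesis: tangosfemechfem → tangosfemechofem.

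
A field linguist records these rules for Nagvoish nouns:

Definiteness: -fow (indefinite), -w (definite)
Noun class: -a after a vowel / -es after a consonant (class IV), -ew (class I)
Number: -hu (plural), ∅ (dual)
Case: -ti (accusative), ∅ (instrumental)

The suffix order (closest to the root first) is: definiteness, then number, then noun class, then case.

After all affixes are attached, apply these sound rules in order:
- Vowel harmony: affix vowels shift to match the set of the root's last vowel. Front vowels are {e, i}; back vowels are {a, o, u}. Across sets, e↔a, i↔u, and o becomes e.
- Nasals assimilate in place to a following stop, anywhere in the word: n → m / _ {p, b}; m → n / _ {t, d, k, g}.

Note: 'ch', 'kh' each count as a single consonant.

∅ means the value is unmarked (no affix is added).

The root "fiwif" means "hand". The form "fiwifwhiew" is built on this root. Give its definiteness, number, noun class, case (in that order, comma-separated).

definite, plural, class I, instrumental

Segment: fiwif-w-hu-ew.
definiteness: -w → definite.
number: -hu → plural.
noun class: -ew → class I.
case: ∅ → instrumental.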